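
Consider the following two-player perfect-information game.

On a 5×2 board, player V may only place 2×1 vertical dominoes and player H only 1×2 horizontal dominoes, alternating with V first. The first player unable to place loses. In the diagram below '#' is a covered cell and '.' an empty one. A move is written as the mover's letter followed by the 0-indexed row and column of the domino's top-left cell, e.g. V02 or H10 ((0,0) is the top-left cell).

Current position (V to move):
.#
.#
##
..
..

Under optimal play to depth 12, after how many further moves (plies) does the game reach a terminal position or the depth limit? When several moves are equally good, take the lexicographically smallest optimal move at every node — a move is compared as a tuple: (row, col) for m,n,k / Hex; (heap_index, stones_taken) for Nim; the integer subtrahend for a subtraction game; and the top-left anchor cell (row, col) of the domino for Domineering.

PV length from [.#/.#/##/../..]: 1 ply

ply 1, V at .#/.#/##/../.. | V00=-1→##/##/##/../..; V30=+1→.#/.#/##/#./#.*; V31=+1→.#/.#/##/.#/.#
ply 2: .#/.#/##/#./#. is terminal -1 (H); from .#/.#/##/../.. depth 12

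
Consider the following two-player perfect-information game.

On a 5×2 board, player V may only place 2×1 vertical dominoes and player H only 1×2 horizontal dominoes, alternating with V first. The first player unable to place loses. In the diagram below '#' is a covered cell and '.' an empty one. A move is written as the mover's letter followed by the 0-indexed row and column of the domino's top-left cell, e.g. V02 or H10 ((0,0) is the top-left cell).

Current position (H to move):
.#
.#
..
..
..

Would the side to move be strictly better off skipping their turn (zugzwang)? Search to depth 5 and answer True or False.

zugzwang(.#/.#/../../.., H) = False

ply 1, H at .#/.#/../../.. | H20=-1→.#/.#/##/../..; H30=+1→.#/.#/../##/..*; H40=-1→.#/.#/../../##
ply 2, V at .#/.#/../##/.. | V00=-1→##/##/../##/..*; V10=-1→.#/##/#./##/..
ply 3, H at ##/##/../##/.. | H20=+1→##/##/##/##/..*; H40=+1→##/##/../##/##
ply 4: ##/##/##/##/.. is terminal -1 (V); from .#/.#/../../.. depth 5
suppose H passes — search the same position with V to move:
pass> ply 1, V at .#/.#/../../.. | V00=-1→##/##/../../..; V10=-1→.#/##/#./../..; V20=+1→.#/.#/#./#./..*; V21=+1→.#/.#/.#/.#/..; V30=+1→.#/.#/../#./#.; V31=+1→.#/.#/../.#/.#
pass> ply 2, H at .#/.#/#./#./.. | H40=-1→.#/.#/#./#./##*
pass> ply 3, V at .#/.#/#./#./## | V00=+1→##/##/#./#./##*; V21=+1→.#/.#/##/##/##
pass> ply 4: ##/##/#./#./## is terminal -1 (H); from .#/.#/../../.. depth 5
for H: play +1, pass -1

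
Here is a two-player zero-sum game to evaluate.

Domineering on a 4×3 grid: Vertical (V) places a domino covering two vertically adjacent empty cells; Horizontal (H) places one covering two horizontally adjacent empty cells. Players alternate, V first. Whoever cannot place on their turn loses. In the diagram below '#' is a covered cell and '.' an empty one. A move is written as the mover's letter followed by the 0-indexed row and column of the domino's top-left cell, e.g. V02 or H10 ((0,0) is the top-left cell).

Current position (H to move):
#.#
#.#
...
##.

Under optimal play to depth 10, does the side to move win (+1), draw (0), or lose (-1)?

value(#.#/#.#/.../##., H) = -1

[#.#/#.#/.../##.] H move#1: H20:-1/#.#/#.#/##./##.*, H21:-1/#.#/#.#/.##/##.
[#.#/#.#/##./##.] V move#2: V01:+1/###/###/##./##.*, V22:+1/#.#/#.#/###/###
[###/###/##./##.] end (terminal -1, H#3); searched #.#/#.#/.../##. to 10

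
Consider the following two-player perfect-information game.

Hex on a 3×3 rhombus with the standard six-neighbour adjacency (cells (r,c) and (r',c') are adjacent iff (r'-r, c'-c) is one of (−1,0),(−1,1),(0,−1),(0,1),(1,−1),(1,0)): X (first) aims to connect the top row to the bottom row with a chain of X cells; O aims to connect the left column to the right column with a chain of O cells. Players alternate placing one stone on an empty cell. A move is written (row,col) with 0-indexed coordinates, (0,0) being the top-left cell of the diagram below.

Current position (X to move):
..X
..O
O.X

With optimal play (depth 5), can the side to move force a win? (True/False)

[..X/..O/O.X] X move#1: (0,0):-1/X.X/..O/O.X*, (0,1):-1/.XX/..O/O.X, (1,0):-1/..X/X.O/O.X, (1,1):-1/..X/.XO/O.X, (2,1):-1/..X/..O/OXX
[X.X/..O/O.X] O move#2: (0,1):+1/XOX/..O/O.X*, (1,0):+1/X.X/O.O/O.X, (1,1):+1/X.X/.OO/O.X, (2,1):+1/X.X/..O/OOX
[XOX/..O/O.X] X move#3: (1,0):-1/XOX/X.O/O.X*, (1,1):-1/XOX/.XO/O.X, (2,1):-1/XOX/..O/OXX
[XOX/X.O/O.X] O move#4: (1,1):+1/XOX/XOO/O.X*, (2,1):+1/XOX/X.O/OOX
[XOX/XOO/O.X] end (terminal -1, X#5); searched ..X/..O/O.X to 5

X winning at [..X/..O/O.X]: False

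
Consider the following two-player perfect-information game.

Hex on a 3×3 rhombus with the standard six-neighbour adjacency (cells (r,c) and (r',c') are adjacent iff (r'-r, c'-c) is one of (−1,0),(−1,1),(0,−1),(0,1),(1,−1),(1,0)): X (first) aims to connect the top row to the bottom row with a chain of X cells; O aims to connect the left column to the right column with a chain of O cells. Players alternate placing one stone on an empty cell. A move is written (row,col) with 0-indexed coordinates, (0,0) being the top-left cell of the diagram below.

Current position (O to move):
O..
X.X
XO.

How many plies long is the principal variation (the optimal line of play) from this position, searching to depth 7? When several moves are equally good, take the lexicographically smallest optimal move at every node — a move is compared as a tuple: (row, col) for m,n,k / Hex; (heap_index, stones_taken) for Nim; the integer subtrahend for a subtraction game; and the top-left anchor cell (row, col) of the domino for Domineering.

PV length from [O../X.X/XO.]: 4 plies

ply 1, O at O../X.X/XO. | (0,1)=-1→OO./X.X/XO.*; (0,2)=-1→O.O/X.X/XO.; (1,1)=-1→O../XOX/XO.; (2,2)=-1→O../X.X/XOO
ply 2, X at OO./X.X/XO. | (0,2)=+1→OOX/X.X/XO.*; (1,1)=-1→OO./XXX/XO.; (2,2)=-1→OO./X.X/XOX
ply 3, O at OOX/X.X/XO. | (1,1)=-1→OOX/XOX/XO.*; (2,2)=-1→OOX/X.X/XOO
ply 4, X at OOX/XOX/XO. | (2,2)=+1→OOX/XOX/XOX*
ply 5: OOX/XOX/XOX is terminal -1 (O); from O../X.X/XO. depth 7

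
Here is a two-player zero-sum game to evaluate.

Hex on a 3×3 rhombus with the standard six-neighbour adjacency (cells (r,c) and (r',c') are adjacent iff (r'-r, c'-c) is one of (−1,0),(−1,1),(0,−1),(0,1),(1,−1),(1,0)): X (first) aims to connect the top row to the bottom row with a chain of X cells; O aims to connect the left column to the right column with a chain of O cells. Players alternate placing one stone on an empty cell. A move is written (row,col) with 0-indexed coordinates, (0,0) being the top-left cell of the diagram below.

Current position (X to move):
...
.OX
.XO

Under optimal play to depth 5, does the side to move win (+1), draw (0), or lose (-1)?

p1 X@[.../.OX/.XO]: (0,0)[X../.OX/.XO]-1 (0,1)[.X./.OX/.XO]-1 (0,2)[..X/.OX/.XO]+1* (1,0)[.../XOX/.XO]+1 (2,0)[.../.OX/XXO]+1
p2 O@[..X/.OX/.XO] terminal -1; root [.../.OX/.XO] d5

value(.../.OX/.XO, X) = +1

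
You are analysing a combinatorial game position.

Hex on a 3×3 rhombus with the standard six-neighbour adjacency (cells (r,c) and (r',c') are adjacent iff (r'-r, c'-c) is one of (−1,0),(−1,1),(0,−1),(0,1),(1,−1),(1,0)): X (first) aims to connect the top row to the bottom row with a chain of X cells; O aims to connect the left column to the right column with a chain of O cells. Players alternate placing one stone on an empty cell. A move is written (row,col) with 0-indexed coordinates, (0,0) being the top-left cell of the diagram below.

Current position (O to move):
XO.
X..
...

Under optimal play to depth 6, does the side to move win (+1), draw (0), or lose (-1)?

[XO./X../...] O move#1: (0,2):-1/XOO/X../...*, (1,1):-1/XO./XO./..., (1,2):-1/XO./X.O/..., (2,0):-1/XO./X../O.., (2,1):-1/XO./X../.O., (2,2):-1/XO./X../..O
[XOO/X../...] X move#2: (1,1):+1/XOO/XX./...*, (1,2):+1/XOO/X.X/..., (2,0):+1/XOO/X../X.., (2,1):+1/XOO/X../.X., (2,2):+1/XOO/X../..X
[XOO/XX./...] O move#3: (1,2):-1/XOO/XXO/...*, (2,0):-1/XOO/XX./O.., (2,1):-1/XOO/XX./.O., (2,2):-1/XOO/XX./..O
[XOO/XXO/...] X move#4: (2,0):+1/XOO/XXO/X..*, (2,1):+1/XOO/XXO/.X., (2,2):+1/XOO/XXO/..X
[XOO/XXO/X..] end (terminal -1, O#5); searched XO./X../... to 6

value(XO./X../..., O) = -1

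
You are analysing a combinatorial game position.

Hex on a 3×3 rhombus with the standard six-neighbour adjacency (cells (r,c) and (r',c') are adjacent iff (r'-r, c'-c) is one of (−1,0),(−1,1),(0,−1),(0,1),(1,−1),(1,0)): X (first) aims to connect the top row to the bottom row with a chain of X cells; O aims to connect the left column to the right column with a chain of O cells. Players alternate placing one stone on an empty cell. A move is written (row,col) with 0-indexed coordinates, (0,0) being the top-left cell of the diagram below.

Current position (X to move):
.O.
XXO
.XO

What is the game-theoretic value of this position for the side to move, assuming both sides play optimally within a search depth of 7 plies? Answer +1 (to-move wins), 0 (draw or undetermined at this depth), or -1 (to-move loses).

[.O./XXO/.XO] X move#1: (0,0):+1/XO./XXO/.XO*, (0,2):+1/.OX/XXO/.XO, (2,0):+1/.O./XXO/XXO
[XO./XXO/.XO] end (terminal -1, O#2); searched .O./XXO/.XO to 7

value(.O./XXO/.XO, X) = +1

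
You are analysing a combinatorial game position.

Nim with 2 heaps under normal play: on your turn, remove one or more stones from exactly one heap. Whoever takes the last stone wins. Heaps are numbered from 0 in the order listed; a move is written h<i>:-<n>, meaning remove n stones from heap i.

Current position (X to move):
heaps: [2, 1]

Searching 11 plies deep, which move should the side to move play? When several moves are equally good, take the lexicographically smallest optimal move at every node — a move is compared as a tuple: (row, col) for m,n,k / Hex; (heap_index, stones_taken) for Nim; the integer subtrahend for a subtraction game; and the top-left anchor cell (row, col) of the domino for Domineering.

X's best at [(2,1)]: h0:-1

p1 X@[(2,1)]: h0:-1[(1,1)]+1* h0:-2[(0,1)]-1 h1:-1[(2,0)]-1
p2 O@[(1,1)]: h0:-1[(0,1)]-1* h1:-1[(1,0)]-1
p3 X@[(0,1)]: h1:-1[(0,0)]+1*
p4 O@[(0,0)] terminal -1; root [(2,1)] d11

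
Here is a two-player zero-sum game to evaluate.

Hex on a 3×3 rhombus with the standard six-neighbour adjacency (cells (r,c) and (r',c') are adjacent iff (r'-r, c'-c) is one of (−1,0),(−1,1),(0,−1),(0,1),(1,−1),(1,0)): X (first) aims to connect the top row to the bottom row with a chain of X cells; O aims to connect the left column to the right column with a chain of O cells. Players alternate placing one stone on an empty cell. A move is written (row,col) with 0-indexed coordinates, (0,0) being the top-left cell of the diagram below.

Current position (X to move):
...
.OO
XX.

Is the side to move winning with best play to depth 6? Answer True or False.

p1 X@[.../.OO/XX.]: (0,0)[X../.OO/XX.]-1 (0,1)[.X./.OO/XX.]-1 (0,2)[..X/.OO/XX.]-1 (1,0)[.../XOO/XX.]+1* (2,2)[.../.OO/XXX]-1
p2 O@[.../XOO/XX.]: (0,0)[O../XOO/XX.]-1* (0,1)[.O./XOO/XX.]-1 (0,2)[..O/XOO/XX.]-1 (2,2)[.../XOO/XXO]-1
p3 X@[O../XOO/XX.]: (0,1)[OX./XOO/XX.]+1* (0,2)[O.X/XOO/XX.]-1 (2,2)[O../XOO/XXX]-1
p4 O@[OX./XOO/XX.] terminal -1; root [.../.OO/XX.] d6

X winning at [.../.OO/XX.]: True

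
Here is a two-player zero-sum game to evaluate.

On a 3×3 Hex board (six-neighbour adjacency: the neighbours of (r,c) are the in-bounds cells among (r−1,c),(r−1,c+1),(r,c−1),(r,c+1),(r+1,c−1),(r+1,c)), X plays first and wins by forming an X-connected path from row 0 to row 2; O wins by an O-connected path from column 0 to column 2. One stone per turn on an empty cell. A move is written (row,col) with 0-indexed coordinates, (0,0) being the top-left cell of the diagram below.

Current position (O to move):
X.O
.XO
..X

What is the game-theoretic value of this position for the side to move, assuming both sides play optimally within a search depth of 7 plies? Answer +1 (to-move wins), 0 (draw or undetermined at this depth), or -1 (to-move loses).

p1 O@[X.O/.XO/..X]: (0,1)[XOO/.XO/..X]-1* (1,0)[X.O/OXO/..X]-1 (2,0)[X.O/.XO/O.X]-1 (2,1)[X.O/.XO/.OX]-1
p2 X@[XOO/.XO/..X]: (1,0)[XOO/XXO/..X]+1* (2,0)[XOO/.XO/X.X]-1 (2,1)[XOO/.XO/.XX]-1
p3 O@[XOO/XXO/..X]: (2,0)[XOO/XXO/O.X]-1* (2,1)[XOO/XXO/.OX]-1
p4 X@[XOO/XXO/O.X]: (2,1)[XOO/XXO/OXX]+1*
p5 O@[XOO/XXO/OXX] terminal -1; root [X.O/.XO/..X] d7

value(X.O/.XO/..X, O) = -1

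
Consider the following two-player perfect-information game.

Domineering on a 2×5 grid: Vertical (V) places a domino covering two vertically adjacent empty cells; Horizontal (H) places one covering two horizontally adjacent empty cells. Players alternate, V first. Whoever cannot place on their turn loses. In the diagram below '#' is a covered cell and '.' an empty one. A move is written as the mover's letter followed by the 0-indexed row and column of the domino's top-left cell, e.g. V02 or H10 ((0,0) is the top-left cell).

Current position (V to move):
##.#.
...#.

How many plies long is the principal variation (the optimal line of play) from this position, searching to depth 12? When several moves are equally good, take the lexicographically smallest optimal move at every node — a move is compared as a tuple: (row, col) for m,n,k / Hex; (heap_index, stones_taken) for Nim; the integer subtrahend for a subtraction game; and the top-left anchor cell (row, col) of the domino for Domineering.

ply 1, V at ##.#./...#. | V02=+1→####./..##.*; V04=-1→##.##/...##
ply 2, H at ####./..##. | H10=-1→####./####.*
ply 3, V at ####./####. | V04=+1→#####/#####*
ply 4: #####/##### is terminal -1 (H); from ##.#./...#. depth 12

PV length from [##.#./...#.]: 3 plies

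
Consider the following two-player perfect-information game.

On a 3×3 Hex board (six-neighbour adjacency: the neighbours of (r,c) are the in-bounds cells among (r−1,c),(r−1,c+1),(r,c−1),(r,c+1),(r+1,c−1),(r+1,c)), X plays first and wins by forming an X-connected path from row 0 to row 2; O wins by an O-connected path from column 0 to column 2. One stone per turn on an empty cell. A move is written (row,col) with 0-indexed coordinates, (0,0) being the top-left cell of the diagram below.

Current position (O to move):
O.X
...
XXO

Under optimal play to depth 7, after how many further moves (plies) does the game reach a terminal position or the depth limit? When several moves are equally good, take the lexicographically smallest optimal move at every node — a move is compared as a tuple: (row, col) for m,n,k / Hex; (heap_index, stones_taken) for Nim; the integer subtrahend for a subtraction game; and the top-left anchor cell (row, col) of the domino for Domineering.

ply 1, O at O.X/.../XXO | (0,1)=-1→OOX/.../XXO*; (1,0)=-1→O.X/O../XXO; (1,1)=-1→O.X/.O./XXO; (1,2)=-1→O.X/..O/XXO
ply 2, X at OOX/.../XXO | (1,0)=+1→OOX/X../XXO*; (1,1)=+1→OOX/.X./XXO; (1,2)=+1→OOX/..X/XXO
ply 3, O at OOX/X../XXO | (1,1)=-1→OOX/XO./XXO*; (1,2)=-1→OOX/X.O/XXO
ply 4, X at OOX/XO./XXO | (1,2)=+1→OOX/XOX/XXO*
ply 5: OOX/XOX/XXO is terminal -1 (O); from O.X/.../XXO depth 7

PV length from [O.X/.../XXO]: 4 plies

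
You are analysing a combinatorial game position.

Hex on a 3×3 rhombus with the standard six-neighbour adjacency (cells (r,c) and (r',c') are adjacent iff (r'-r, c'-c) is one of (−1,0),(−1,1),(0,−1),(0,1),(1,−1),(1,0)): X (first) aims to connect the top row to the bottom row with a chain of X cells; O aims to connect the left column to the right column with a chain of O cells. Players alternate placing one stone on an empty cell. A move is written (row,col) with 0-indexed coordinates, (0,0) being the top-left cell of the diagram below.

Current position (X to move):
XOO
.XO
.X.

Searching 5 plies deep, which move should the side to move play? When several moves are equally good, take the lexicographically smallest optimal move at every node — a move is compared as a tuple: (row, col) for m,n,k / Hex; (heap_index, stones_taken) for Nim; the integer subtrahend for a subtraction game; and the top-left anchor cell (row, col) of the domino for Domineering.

X's best at [XOO/.XO/.X.]: (1,0)

ply 1, X at XOO/.XO/.X. | (1,0)=+1→XOO/XXO/.X.*; (2,0)=-1→XOO/.XO/XX.; (2,2)=-1→XOO/.XO/.XX
ply 2: XOO/XXO/.X. is terminal -1 (O); from XOO/.XO/.X. depth 5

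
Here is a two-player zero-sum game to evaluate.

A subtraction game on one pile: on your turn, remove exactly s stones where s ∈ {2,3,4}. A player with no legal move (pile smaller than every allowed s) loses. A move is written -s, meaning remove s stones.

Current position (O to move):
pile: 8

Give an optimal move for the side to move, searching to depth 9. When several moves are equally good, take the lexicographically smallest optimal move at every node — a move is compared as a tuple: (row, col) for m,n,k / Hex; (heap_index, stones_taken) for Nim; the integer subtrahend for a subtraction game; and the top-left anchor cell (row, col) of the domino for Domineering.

O's best at [8]: -2

[8] O move#1: -2:+1/6*, -3:-1/5, -4:-1/4
[6] X move#2: -2:-1/4*, -3:-1/3, -4:-1/2
[4] O move#3: -2:-1/2, -3:+1/1*, -4:+1/0
[1] end (terminal -1, X#4); searched 8 to 9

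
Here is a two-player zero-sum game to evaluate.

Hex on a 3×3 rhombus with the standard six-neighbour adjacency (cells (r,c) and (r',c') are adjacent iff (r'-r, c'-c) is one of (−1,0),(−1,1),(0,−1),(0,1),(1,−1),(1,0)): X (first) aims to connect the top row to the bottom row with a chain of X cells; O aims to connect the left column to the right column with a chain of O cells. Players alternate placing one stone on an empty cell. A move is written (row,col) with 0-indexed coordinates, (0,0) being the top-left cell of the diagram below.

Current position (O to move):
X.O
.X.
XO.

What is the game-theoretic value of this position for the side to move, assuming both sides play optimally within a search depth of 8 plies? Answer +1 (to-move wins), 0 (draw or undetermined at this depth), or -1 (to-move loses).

ply 1, O at X.O/.X./XO. | (0,1)=-1→XOO/.X./XO.*; (1,0)=-1→X.O/OX./XO.; (1,2)=-1→X.O/.XO/XO.; (2,2)=-1→X.O/.X./XOO
ply 2, X at XOO/.X./XO. | (1,0)=+1→XOO/XX./XO.*; (1,2)=-1→XOO/.XX/XO.; (2,2)=-1→XOO/.X./XOX
ply 3: XOO/XX./XO. is terminal -1 (O); from X.O/.X./XO. depth 8

value(X.O/.X./XO., O) = -1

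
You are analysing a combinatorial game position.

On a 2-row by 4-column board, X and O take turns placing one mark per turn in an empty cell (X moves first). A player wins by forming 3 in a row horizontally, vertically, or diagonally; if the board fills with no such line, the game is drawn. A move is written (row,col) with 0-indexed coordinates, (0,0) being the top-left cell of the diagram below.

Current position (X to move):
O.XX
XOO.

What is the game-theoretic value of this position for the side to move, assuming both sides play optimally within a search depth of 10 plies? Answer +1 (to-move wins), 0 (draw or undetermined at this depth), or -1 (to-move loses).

p1 X@[O.XX/XOO.]: (0,1)[OXXX/XOO.]+1* (1,3)[O.XX/XOOX]+0
p2 O@[OXXX/XOO.] terminal -1; root [O.XX/XOO.] d10

value(O.XX/XOO., X) = +1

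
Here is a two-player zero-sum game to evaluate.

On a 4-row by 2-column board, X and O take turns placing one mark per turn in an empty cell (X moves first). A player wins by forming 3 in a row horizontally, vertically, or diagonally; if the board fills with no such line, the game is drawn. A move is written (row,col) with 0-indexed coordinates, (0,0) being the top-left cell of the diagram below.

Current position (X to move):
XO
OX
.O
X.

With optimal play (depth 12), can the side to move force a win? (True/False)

X winning at [XO/OX/.O/X.]: False

p1 X@[XO/OX/.O/X.]: (2,0)[XO/OX/XO/X.]+0* (3,1)[XO/OX/.O/XX]+0
p2 O@[XO/OX/XO/X.]: (3,1)[XO/OX/XO/XO]+0*
p3 X@[XO/OX/XO/XO] terminal +0; root [XO/OX/.O/X.] d12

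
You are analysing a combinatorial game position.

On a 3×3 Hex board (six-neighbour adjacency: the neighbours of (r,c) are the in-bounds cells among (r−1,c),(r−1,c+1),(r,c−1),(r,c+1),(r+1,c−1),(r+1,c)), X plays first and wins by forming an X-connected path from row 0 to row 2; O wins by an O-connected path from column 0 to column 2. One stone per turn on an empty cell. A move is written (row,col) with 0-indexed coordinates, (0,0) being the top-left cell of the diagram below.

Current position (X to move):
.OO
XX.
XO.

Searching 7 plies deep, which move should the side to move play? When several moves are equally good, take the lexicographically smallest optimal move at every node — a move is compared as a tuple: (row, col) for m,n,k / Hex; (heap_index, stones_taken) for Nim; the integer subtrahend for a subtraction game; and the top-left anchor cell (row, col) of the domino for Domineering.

X's best at [.OO/XX./XO.]: (0,0)

[.OO/XX./XO.] X move#1: (0,0):+1/XOO/XX./XO.*, (1,2):-1/.OO/XXX/XO., (2,2):-1/.OO/XX./XOX
[XOO/XX./XO.] end (terminal -1, O#2); searched .OO/XX./XO. to 7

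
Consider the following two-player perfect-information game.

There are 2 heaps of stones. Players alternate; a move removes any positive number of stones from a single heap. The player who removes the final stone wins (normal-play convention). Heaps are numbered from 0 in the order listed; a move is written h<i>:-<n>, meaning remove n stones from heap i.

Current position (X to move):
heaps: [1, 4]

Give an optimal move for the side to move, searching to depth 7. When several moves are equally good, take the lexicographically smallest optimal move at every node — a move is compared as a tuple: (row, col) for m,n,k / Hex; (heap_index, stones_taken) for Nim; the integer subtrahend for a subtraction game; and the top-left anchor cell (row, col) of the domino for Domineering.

X's best at [(1,4)]: h1:-3

ply 1, X at (1,4) | h0:-1=-1→(0,4); h1:-1=-1→(1,3); h1:-2=-1→(1,2); h1:-3=+1→(1,1)*; h1:-4=-1→(1,0)
ply 2, O at (1,1) | h0:-1=-1→(0,1)*; h1:-1=-1→(1,0)
ply 3, X at (0,1) | h1:-1=+1→(0,0)*
ply 4: (0,0) is terminal -1 (O); from (1,4) depth 7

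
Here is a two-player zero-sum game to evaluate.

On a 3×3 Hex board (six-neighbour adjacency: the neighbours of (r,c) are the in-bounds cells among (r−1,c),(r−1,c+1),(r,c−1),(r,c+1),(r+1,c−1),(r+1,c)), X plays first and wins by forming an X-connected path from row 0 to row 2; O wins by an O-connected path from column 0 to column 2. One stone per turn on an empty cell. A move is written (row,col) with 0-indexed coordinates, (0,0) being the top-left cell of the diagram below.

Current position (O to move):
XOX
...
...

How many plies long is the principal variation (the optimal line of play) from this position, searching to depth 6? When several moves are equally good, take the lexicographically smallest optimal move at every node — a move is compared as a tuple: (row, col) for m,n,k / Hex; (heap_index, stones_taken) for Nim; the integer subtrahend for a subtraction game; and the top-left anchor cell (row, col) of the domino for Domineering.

PV length from [XOX/.../...]: 4 plies

ply 1, O at XOX/.../... | (1,0)=-1→XOX/O../...*; (1,1)=-1→XOX/.O./...; (1,2)=-1→XOX/..O/...; (2,0)=-1→XOX/.../O..; (2,1)=-1→XOX/.../.O.; (2,2)=-1→XOX/.../..O
ply 2, X at XOX/O../... | (1,1)=+1→XOX/OX./...*; (1,2)=+1→XOX/O.X/...; (2,0)=+1→XOX/O../X..; (2,1)=+1→XOX/O../.X.; (2,2)=+1→XOX/O../..X
ply 3, O at XOX/OX./... | (1,2)=-1→XOX/OXO/...*; (2,0)=-1→XOX/OX./O..; (2,1)=-1→XOX/OX./.O.; (2,2)=-1→XOX/OX./..O
ply 4, X at XOX/OXO/... | (2,0)=+1→XOX/OXO/X..*; (2,1)=+1→XOX/OXO/.X.; (2,2)=+1→XOX/OXO/..X
ply 5: XOX/OXO/X.. is terminal -1 (O); from XOX/.../... depth 6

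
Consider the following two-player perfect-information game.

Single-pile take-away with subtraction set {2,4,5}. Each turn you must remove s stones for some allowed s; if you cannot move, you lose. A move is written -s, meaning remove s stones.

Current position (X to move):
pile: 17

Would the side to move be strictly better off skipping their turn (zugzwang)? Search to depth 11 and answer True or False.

ply 1, X at 17 | -2=+1→15*; -4=-1→13; -5=-1→12
ply 2, O at 15 | -2=-1→13*; -4=-1→11; -5=-1→10
ply 3, X at 13 | -2=-1→11; -4=-1→9; -5=+1→8*
ply 4, O at 8 | -2=-1→6*; -4=-1→4; -5=-1→3
ply 5, X at 6 | -2=-1→4; -4=-1→2; -5=+1→1*
ply 6: 1 is terminal -1 (O); from 17 depth 11
pass branch (O moves first from the same position):
  | ply 1, O at 17 | -2=+1→15*; -4=-1→13; -5=-1→12
  | ply 2, X at 15 | -2=-1→13*; -4=-1→11; -5=-1→10
  | ply 3, O at 13 | -2=-1→11; -4=-1→9; -5=+1→8*
  | ply 4, X at 8 | -2=-1→6*; -4=-1→4; -5=-1→3
  | ply 5, O at 6 | -2=-1→4; -4=-1→2; -5=+1→1*
  | ply 6: 1 is terminal -1 (X); from 17 depth 11
X moving scores +1; X passing scores -1

zugzwang(17, X) = False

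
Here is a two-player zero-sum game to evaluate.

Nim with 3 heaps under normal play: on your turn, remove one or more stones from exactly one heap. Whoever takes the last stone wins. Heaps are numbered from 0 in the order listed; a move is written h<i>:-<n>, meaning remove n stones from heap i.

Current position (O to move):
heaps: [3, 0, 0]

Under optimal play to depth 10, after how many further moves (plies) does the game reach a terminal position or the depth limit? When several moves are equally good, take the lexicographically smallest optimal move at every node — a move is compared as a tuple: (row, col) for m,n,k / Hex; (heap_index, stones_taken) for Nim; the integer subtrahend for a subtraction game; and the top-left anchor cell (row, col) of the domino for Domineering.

p1 O@[(3,0,0)]: h0:-1[(2,0,0)]-1 h0:-2[(1,0,0)]-1 h0:-3[(0,0,0)]+1*
p2 X@[(0,0,0)] terminal -1; root [(3,0,0)] d10

PV length from [(3,0,0)]: 1 ply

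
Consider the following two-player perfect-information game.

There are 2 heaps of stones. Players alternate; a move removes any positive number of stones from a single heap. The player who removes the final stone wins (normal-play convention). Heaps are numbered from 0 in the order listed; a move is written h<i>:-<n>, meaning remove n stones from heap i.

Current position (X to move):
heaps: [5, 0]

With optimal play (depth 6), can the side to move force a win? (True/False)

[(5,0)] X move#1: h0:-1:-1/(4,0), h0:-2:-1/(3,0), h0:-3:-1/(2,0), h0:-4:-1/(1,0), h0:-5:+1/(0,0)*
[(0,0)] end (terminal -1, O#2); searched (5,0) to 6

X winning at [(5,0)]: True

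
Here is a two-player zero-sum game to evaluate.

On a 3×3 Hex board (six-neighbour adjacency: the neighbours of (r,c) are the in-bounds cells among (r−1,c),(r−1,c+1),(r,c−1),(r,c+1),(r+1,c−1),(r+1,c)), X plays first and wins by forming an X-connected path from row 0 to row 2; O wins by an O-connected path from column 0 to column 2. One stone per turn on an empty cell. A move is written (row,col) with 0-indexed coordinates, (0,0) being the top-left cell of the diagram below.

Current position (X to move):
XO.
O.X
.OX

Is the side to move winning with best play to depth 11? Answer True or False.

p1 X@[XO./O.X/.OX]: (0,2)[XOX/O.X/.OX]+1* (1,1)[XO./OXX/.OX]-1 (2,0)[XO./O.X/XOX]-1
p2 O@[XOX/O.X/.OX] terminal -1; root [XO./O.X/.OX] d11

X winning at [XO./O.X/.OX]: True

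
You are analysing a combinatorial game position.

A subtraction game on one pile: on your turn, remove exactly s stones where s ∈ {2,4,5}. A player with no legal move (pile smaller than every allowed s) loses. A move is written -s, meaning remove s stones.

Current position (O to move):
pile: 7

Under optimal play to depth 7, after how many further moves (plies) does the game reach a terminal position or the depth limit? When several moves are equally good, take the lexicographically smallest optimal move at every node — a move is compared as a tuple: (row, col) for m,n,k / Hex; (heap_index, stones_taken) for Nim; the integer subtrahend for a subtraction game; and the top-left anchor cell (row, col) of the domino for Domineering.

PV length from [7]: 2 plies

[7] O move#1: -2:-1/5*, -4:-1/3, -5:-1/2
[5] X move#2: -2:-1/3, -4:+1/1*, -5:+1/0
[1] end (terminal -1, O#3); searched 7 to 7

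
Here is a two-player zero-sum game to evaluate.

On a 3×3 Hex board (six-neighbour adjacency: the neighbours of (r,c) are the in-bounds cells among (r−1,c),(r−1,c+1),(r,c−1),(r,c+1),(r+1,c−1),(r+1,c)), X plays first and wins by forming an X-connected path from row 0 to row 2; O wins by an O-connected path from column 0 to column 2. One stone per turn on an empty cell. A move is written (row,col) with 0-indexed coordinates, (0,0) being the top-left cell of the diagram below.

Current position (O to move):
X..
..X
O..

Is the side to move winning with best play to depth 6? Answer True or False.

O winning at [X../..X/O..]: False

[X../..X/O..] O move#1: (0,1):-1/XO./..X/O..*, (0,2):-1/X.O/..X/O.., (1,0):-1/X../O.X/O.., (1,1):-1/X../.OX/O.., (2,1):-1/X../..X/OO., (2,2):-1/X../..X/O.O
[XO./..X/O..] X move#2: (0,2):+1/XOX/..X/O..*, (1,0):+1/XO./X.X/O.., (1,1):+1/XO./.XX/O.., (2,1):-1/XO./..X/OX., (2,2):-1/XO./..X/O.X
[XOX/..X/O..] O move#3: (1,0):-1/XOX/O.X/O..*, (1,1):-1/XOX/.OX/O.., (2,1):-1/XOX/..X/OO., (2,2):-1/XOX/..X/O.O
[XOX/O.X/O..] X move#4: (1,1):+1/XOX/OXX/O..*, (2,1):+1/XOX/O.X/OX., (2,2):+1/XOX/O.X/O.X
[XOX/OXX/O..] O move#5: (2,1):-1/XOX/OXX/OO.*, (2,2):-1/XOX/OXX/O.O
[XOX/OXX/OO.] X move#6: (2,2):+1/XOX/OXX/OOX*
[XOX/OXX/OOX] end (terminal -1, O#7); searched X../..X/O.. to 6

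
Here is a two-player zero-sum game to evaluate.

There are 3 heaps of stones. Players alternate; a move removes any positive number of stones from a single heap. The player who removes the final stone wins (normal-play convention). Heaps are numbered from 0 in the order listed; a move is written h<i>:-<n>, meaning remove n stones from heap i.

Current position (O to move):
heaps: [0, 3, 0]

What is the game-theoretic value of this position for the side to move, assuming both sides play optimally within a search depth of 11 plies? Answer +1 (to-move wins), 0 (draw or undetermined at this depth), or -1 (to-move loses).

ply 1, O at (0,3,0) | h1:-1=-1→(0,2,0); h1:-2=-1→(0,1,0); h1:-3=+1→(0,0,0)*
ply 2: (0,0,0) is terminal -1 (X); from (0,3,0) depth 11

value((0,3,0), O) = +1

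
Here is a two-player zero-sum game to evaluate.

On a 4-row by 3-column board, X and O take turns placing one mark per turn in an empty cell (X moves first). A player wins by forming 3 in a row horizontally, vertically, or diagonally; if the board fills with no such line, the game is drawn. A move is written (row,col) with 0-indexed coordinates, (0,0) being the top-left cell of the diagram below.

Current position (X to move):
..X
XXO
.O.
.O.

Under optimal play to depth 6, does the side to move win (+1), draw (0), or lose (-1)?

p1 X@[..X/XXO/.O./.O.]: (0,0)[X.X/XXO/.O./.O.]-1 (0,1)[.XX/XXO/.O./.O.]-1 (2,0)[..X/XXO/XO./.O.]+1* (2,2)[..X/XXO/.OX/.O.]-1 (3,0)[..X/XXO/.O./XO.]+0 (3,2)[..X/XXO/.O./.OX]-1
p2 O@[..X/XXO/XO./.O.] terminal -1; root [..X/XXO/.O./.O.] d6

value(..X/XXO/.O./.O., X) = +1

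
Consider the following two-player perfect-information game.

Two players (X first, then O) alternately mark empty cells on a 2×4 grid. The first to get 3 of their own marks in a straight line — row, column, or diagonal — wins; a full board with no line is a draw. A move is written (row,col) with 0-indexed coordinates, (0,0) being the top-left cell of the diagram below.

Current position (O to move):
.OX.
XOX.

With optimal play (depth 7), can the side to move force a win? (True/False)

ply 1, O at .OX./XOX. | (0,0)=+0→OOX./XOX.*; (0,3)=+0→.OXO/XOX.; (1,3)=+0→.OX./XOXO
ply 2, X at OOX./XOX. | (0,3)=+0→OOXX/XOX.*; (1,3)=+0→OOX./XOXX
ply 3, O at OOXX/XOX. | (1,3)=+0→OOXX/XOXO*
ply 4: OOXX/XOXO is terminal +0 (X); from .OX./XOX. depth 7

O winning at [.OX./XOX.]: False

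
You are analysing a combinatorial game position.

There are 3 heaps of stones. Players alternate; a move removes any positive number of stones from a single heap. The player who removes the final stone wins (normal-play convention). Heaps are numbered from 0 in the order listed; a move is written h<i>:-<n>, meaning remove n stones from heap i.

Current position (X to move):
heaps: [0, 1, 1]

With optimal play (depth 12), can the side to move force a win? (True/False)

X winning at [(0,1,1)]: False

p1 X@[(0,1,1)]: h1:-1[(0,0,1)]-1* h2:-1[(0,1,0)]-1
p2 O@[(0,0,1)]: h2:-1[(0,0,0)]+1*
p3 X@[(0,0,0)] terminal -1; root [(0,1,1)] d12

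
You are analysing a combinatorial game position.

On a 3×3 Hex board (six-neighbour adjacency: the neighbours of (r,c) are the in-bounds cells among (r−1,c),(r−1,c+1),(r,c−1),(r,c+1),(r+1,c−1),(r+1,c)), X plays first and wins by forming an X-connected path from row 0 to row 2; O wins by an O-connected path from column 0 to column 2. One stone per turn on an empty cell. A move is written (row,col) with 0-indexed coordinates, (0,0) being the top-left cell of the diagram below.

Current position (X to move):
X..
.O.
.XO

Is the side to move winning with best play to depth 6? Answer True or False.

ply 1, X at X../.O./.XO | (0,1)=-1→XX./.O./.XO*; (0,2)=-1→X.X/.O./.XO; (1,0)=-1→X../XO./.XO; (1,2)=-1→X../.OX/.XO; (2,0)=-1→X../.O./XXO
ply 2, O at XX./.O./.XO | (0,2)=+1→XXO/.O./.XO*; (1,0)=+1→XX./OO./.XO; (1,2)=+1→XX./.OO/.XO; (2,0)=+1→XX./.O./OXO
ply 3, X at XXO/.O./.XO | (1,0)=-1→XXO/XO./.XO*; (1,2)=-1→XXO/.OX/.XO; (2,0)=-1→XXO/.O./XXO
ply 4, O at XXO/XO./.XO | (1,2)=-1→XXO/XOO/.XO; (2,0)=+1→XXO/XO./OXO*
ply 5: XXO/XO./OXO is terminal -1 (X); from X../.O./.XO depth 6

X winning at [X../.O./.XO]: False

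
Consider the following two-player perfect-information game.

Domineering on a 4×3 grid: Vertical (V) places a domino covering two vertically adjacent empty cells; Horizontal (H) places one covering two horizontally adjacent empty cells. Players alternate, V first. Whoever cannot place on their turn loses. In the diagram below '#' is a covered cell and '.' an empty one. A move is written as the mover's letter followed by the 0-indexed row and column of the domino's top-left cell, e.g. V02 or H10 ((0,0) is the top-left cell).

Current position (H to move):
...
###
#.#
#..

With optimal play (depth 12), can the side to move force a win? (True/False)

H winning at [.../###/#.#/#..]: True

[.../###/#.#/#..] H move#1: H00:-1/##./###/#.#/#.., H01:-1/.##/###/#.#/#.., H31:+1/.../###/#.#/###*
[.../###/#.#/###] end (terminal -1, V#2); searched .../###/#.#/#.. to 12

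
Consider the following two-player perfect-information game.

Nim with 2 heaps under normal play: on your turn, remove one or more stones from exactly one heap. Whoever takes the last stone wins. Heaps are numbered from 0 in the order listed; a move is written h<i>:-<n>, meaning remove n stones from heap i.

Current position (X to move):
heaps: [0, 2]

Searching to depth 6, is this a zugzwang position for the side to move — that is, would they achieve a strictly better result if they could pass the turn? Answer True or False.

zugzwang((0,2), X) = False

[(0,2)] X move#1: h1:-1:-1/(0,1), h1:-2:+1/(0,0)*
[(0,0)] end (terminal -1, O#2); searched (0,2) to 6
if X skipped the turn, O would face:
~ [(0,2)] O move#1: h1:-1:-1/(0,1), h1:-2:+1/(0,0)*
~ [(0,0)] end (terminal -1, X#2); searched (0,2) to 6
compare (X): move=+1 vs pass=-1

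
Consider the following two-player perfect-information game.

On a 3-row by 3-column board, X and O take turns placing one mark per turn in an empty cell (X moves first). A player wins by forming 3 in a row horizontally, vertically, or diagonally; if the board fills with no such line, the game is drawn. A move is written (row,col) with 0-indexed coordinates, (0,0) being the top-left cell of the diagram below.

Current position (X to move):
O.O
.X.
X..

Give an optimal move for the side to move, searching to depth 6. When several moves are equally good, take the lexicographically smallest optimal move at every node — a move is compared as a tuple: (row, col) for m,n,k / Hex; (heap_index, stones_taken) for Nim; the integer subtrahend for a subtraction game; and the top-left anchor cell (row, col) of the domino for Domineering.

[O.O/.X./X..] X move#1: (0,1):+0/OXO/.X./X..*, (1,0):-1/O.O/XX./X.., (1,2):-1/O.O/.XX/X.., (2,1):-1/O.O/.X./XX., (2,2):-1/O.O/.X./X.X
[OXO/.X./X..] O move#2: (1,0):-1/OXO/OX./X.., (1,2):-1/OXO/.XO/X.., (2,1):+0/OXO/.X./XO.*, (2,2):-1/OXO/.X./X.O
[OXO/.X./XO.] X move#3: (1,0):+0/OXO/XX./XO.*, (1,2):+0/OXO/.XX/XO., (2,2):+0/OXO/.X./XOX
[OXO/XX./XO.] O move#4: (1,2):+0/OXO/XXO/XO.*, (2,2):-1/OXO/XX./XOO
[OXO/XXO/XO.] X move#5: (2,2):+0/OXO/XXO/XOX*
[OXO/XXO/XOX] end (terminal +0, O#6); searched O.O/.X./X.. to 6

X's best at [O.O/.X./X..]: (0,1)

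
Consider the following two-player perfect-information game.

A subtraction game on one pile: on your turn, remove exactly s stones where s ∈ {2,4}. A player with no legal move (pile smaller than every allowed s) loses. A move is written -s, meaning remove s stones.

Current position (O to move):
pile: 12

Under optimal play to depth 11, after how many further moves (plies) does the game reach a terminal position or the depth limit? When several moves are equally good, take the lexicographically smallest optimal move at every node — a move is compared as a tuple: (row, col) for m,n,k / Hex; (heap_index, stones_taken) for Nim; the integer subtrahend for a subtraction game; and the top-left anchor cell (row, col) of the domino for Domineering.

PV length from [12]: 4 plies

[12] O move#1: -2:-1/10*, -4:-1/8
[10] X move#2: -2:-1/8, -4:+1/6*
[6] O move#3: -2:-1/4*, -4:-1/2
[4] X move#4: -2:-1/2, -4:+1/0*
[0] end (terminal -1, O#5); searched 12 to 11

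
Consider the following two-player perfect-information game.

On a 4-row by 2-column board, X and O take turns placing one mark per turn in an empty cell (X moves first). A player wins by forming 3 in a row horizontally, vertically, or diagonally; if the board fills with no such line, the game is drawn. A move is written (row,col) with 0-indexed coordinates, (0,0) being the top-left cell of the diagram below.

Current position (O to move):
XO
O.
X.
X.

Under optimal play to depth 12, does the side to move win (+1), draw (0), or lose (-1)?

value(XO/O./X./X., O) = 0

p1 O@[XO/O./X./X.]: (1,1)[XO/OO/X./X.]+0* (2,1)[XO/O./XO/X.]+0 (3,1)[XO/O./X./XO]+0
p2 X@[XO/OO/X./X.]: (2,1)[XO/OO/XX/X.]+0* (3,1)[XO/OO/X./XX]-1
p3 O@[XO/OO/XX/X.]: (3,1)[XO/OO/XX/XO]+0*
p4 X@[XO/OO/XX/XO] terminal +0; root [XO/O./X./X.] d12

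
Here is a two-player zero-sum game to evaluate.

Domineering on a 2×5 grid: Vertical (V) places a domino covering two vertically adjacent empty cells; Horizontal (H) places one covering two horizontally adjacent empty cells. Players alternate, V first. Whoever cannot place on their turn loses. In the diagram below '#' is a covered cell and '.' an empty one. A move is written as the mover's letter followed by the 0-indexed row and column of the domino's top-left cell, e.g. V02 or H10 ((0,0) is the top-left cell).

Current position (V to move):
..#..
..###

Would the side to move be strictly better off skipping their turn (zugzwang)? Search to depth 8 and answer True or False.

zugzwang(..#../..###, V) = False

ply 1, V at ..#../..### | V00=+1→#.#../#.###*; V01=+1→.##../.####
ply 2, H at #.#../#.### | H03=-1→#.###/#.###*
ply 3, V at #.###/#.### | V01=+1→#####/#####*
ply 4: #####/##### is terminal -1 (H); from ..#../..### depth 8
if V skipped the turn, H would face:
~ ply 1, H at ..#../..### | H00=+1→###../..###*; H03=-1→..###/..###; H10=+1→..#../#####
~ ply 2: ###../..### is terminal -1 (V); from ..#../..### depth 8
compare (V): move=+1 vs pass=-1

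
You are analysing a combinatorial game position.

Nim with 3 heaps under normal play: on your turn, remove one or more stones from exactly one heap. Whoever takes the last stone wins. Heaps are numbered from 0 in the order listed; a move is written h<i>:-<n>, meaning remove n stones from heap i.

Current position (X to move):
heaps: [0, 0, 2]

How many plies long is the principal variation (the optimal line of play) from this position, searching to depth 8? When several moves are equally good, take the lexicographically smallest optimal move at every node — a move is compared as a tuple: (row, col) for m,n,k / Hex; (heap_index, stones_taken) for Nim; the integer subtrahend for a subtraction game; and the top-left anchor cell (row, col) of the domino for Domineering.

[(0,0,2)] X move#1: h2:-1:-1/(0,0,1), h2:-2:+1/(0,0,0)*
[(0,0,0)] end (terminal -1, O#2); searched (0,0,2) to 8

PV length from [(0,0,2)]: 1 ply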